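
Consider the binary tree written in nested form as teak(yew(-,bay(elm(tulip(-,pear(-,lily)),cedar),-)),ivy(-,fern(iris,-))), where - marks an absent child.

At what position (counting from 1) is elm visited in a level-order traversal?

Level-order visits nodes level by level from the root, left to right within each level.
Level 0: teak
Level 1: yew, ivy
Level 2: bay, fern
Level 3: elm, iris
Level 4: tulip, cedar
Level 5: pear
Level 6: lily
Full level-order sequence: teak, yew, ivy, bay, fern, elm, iris, tulip, cedar, pear, lily.

6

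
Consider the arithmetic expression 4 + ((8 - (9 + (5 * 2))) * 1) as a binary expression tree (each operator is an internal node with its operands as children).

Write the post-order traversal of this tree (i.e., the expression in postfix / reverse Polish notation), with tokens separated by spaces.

4 8 9 5 2 * + - 1 * +

Post-order on an expression tree gives postfix notation: for each operator, emit left operand, right operand, then the operator.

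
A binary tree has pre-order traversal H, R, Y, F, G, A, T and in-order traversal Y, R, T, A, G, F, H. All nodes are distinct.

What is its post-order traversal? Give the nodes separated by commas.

Y, T, A, G, F, R, H

The first element of pre-order is the root; it splits in-order into left and right subtrees.
Root H: left subtree has 6 nodes {Y, R, T, A, G, F}, right has 0 { }.
  Root R: left subtree has 1 node {Y}, right has 4 {T, A, G, F}.
    Root F: left subtree has 3 nodes {T, A, G}, right has 0 { }.
      Root G: left subtree has 2 nodes {T, A}, right has 0 { }.
        Root A: left subtree has 1 node {T}, right has 0 { }.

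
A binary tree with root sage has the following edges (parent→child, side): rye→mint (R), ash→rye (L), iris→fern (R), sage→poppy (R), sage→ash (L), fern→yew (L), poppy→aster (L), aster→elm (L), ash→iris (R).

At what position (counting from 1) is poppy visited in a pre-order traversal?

Pre-order visits the node, then its left subtree, then its right subtree.
Visit sage.
At sage: go left to ash.
  Visit ash.
  At ash: go left to rye.
    Visit rye.
    At rye: no left child.
    At rye: go right to mint.
      mint is a leaf — visit mint.
  At ash: go right to iris.
    Visit iris.
    At iris: no left child.
    At iris: go right to fern.
      Visit fern.
      At fern: go left to yew.
        yew is a leaf — visit yew.
      At fern: no right child.
At sage: go right to poppy.
  Visit poppy.
  At poppy: go left to aster.
    Visit aster.
    At aster: go left to elm.
      elm is a leaf — visit elm.
    At aster: no right child.
  At poppy: no right child.
Full pre-order sequence: sage, ash, rye, mint, iris, fern, yew, poppy, aster, elm.

8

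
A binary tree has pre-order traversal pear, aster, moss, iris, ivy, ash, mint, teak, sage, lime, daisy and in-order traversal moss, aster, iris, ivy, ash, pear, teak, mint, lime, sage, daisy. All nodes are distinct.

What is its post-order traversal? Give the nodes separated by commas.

moss, ash, ivy, iris, aster, teak, lime, daisy, sage, mint, pear

The first element of pre-order is the root; it splits in-order into left and right subtrees.
Root pear: left subtree has 5 nodes {moss, aster, iris, ivy, ash}, right has 5 {teak, mint, lime, sage, daisy}.
  Root aster: left subtree has 1 node {moss}, right has 3 {iris, ivy, ash}.
    Root iris: left subtree has 0 nodes { }, right has 2 {ivy, ash}.
      Root ivy: left subtree has 0 nodes { }, right has 1 {ash}.
  Root mint: left subtree has 1 node {teak}, right has 3 {lime, sage, daisy}.
    Root sage: left subtree has 1 node {lime}, right has 1 {daisy}.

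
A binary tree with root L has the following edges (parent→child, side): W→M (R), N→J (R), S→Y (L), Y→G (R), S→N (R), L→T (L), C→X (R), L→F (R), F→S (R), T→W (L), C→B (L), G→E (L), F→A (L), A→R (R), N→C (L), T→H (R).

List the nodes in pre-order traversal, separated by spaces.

L T W M H F A R S Y G E N C B X J

Pre-order visits the node, then its left subtree, then its right subtree.
Visit L.
At L: go left to T.
  Visit T.
  At T: go left to W.
    Visit W.
    At W: no left child.
    At W: go right to M.
      M is a leaf — visit M.
  At T: go right to H.
    H is a leaf — visit H.
At L: go right to F.
  Visit F.
  At F: go left to A.
    Visit A.
    At A: no left child.
    At A: go right to R.
      R is a leaf — visit R.
  At F: go right to S.
    Visit S.
    At S: go left to Y.
      Visit Y.
      At Y: no left child.
      At Y: go right to G.
        Visit G.
        At G: go left to E.
          E is a leaf — visit E.
        At G: no right child.
    At S: go right to N.
      Visit N.
      At N: go left to C.
        Visit C.
        At C: go left to B.
          B is a leaf — visit B.
        At C: go right to X.
          X is a leaf — visit X.
      At N: go right to J.
        J is a leaf — visit J.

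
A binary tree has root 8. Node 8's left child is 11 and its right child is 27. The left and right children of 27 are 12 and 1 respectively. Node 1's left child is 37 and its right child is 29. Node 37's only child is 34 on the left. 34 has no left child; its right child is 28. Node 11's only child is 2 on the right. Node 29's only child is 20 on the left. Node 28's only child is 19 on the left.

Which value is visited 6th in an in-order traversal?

34

In-order visits the left subtree, then the node, then the right subtree.
At 8: go left to 11.
  At 11: no left child.
  Visit 11.
  At 11: go right to 2.
    2 is a leaf — visit 2.
Visit 8.
At 8: go right to 27.
  At 27: go left to 12.
    12 is a leaf — visit 12.
  Visit 27.
  At 27: go right to 1.
    At 1: go left to 37.
      At 37: go left to 34.
        At 34: no left child.
        Visit 34.
        At 34: go right to 28.
          At 28: go left to 19.
            19 is a leaf — visit 19.
          Visit 28.
          At 28: no right child.
      Visit 37.
      At 37: no right child.
    Visit 1.
    At 1: go right to 29.
      At 29: go left to 20.
        20 is a leaf — visit 20.
      Visit 29.
      At 29: no right child.
Full in-order sequence: 11, 2, 8, 12, 27, 34, 19, 28, 37, 1, 20, 29.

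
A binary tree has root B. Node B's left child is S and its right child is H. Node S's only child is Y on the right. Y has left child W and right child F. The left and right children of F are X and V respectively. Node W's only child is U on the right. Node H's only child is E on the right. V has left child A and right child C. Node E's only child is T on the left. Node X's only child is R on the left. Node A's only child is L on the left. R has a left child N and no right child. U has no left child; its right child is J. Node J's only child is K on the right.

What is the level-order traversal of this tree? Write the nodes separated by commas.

Level-order visits nodes level by level from the root, left to right within each level.
Level 0: B
Level 1: S, H
Level 2: Y, E
Level 3: W, F, T
Level 4: U, X, V
Level 5: J, R, A, C
Level 6: K, N, L

B, S, H, Y, E, W, F, T, U, X, V, J, R, A, C, K, N, L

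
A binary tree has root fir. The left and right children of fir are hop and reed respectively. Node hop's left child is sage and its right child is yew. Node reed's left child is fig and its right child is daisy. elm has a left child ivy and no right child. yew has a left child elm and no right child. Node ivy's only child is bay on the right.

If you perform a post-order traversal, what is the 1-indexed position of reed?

9

Post-order visits the left subtree, then the right subtree, then the node.
At fir: go left to hop.
  At hop: go left to sage.
    sage is a leaf — visit sage.
  At hop: go right to yew.
    At yew: go left to elm.
      At elm: go left to ivy.
        At ivy: no left child.
        At ivy: go right to bay.
          bay is a leaf — visit bay.
        Visit ivy.
      At elm: no right child.
      Visit elm.
    At yew: no right child.
    Visit yew.
  Visit hop.
At fir: go right to reed.
  At reed: go left to fig.
    fig is a leaf — visit fig.
  At reed: go right to daisy.
    daisy is a leaf — visit daisy.
  Visit reed.
Visit fir.
Full post-order sequence: sage, bay, ivy, elm, yew, hop, fig, daisy, reed, fir.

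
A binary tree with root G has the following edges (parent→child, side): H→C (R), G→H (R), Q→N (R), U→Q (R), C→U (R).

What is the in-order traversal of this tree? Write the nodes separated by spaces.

In-order visits the left subtree, then the node, then the right subtree.
At G: no left child.
Visit G.
At G: go right to H.
  At H: no left child.
  Visit H.
  At H: go right to C.
    At C: no left child.
    Visit C.
    At C: go right to U.
      At U: no left child.
      Visit U.
      At U: go right to Q.
        At Q: no left child.
        Visit Q.
        At Q: go right to N.
          N is a leaf — visit N.

G H C U Q N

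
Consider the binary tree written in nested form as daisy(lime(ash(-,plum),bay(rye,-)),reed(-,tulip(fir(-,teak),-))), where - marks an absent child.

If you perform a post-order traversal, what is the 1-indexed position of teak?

6

Post-order visits the left subtree, then the right subtree, then the node.
At daisy: go left to lime.
  At lime: go left to ash.
    At ash: no left child.
    At ash: go right to plum.
      plum is a leaf — visit plum.
    Visit ash.
  At lime: go right to bay.
    At bay: go left to rye.
      rye is a leaf — visit rye.
    At bay: no right child.
    Visit bay.
  Visit lime.
At daisy: go right to reed.
  At reed: no left child.
  At reed: go right to tulip.
    At tulip: go left to fir.
      At fir: no left child.
      At fir: go right to teak.
        teak is a leaf — visit teak.
      Visit fir.
    At tulip: no right child.
    Visit tulip.
  Visit reed.
Visit daisy.
Full post-order sequence: plum, ash, rye, bay, lime, teak, fir, tulip, reed, daisy.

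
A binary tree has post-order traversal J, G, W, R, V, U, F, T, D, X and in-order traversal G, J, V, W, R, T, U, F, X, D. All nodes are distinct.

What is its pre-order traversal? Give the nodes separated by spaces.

X T V G J R W F U D

The last element of post-order is the root; it splits in-order into left and right subtrees.
Root X: left subtree has 8 nodes {G, J, V, W, R, T, U, F}, right has 1 {D}.
  Root T: left subtree has 5 nodes {G, J, V, W, R}, right has 2 {U, F}.
    Root V: left subtree has 2 nodes {G, J}, right has 2 {W, R}.
      Root G: left subtree has 0 nodes { }, right has 1 {J}.
      Root R: left subtree has 1 node {W}, right has 0 { }.
    Root F: left subtree has 1 node {U}, right has 0 { }.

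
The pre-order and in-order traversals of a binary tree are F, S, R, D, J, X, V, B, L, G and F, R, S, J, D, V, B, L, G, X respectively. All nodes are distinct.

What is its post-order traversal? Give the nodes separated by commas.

The first element of pre-order is the root; it splits in-order into left and right subtrees.
Root F: left subtree has 0 nodes { }, right has 9 {R, S, J, D, V, B, L, G, X}.
  Root S: left subtree has 1 node {R}, right has 7 {J, D, V, B, L, G, X}.
    Root D: left subtree has 1 node {J}, right has 5 {V, B, L, G, X}.
      Root X: left subtree has 4 nodes {V, B, L, G}, right has 0 { }.
        Root V: left subtree has 0 nodes { }, right has 3 {B, L, G}.
          Root B: left subtree has 0 nodes { }, right has 2 {L, G}.
            Root L: left subtree has 0 nodes { }, right has 1 {G}.

R, J, G, L, B, V, X, D, S, F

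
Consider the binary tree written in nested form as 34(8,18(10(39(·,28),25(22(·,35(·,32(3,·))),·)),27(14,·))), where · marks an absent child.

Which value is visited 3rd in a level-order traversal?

Level-order visits nodes level by level from the root, left to right within each level.
Level 0: 34
Level 1: 8, 18
Level 2: 10, 27
Level 3: 39, 25, 14
Level 4: 28, 22
Level 5: 35
Level 6: 32
Level 7: 3
Full level-order sequence: 34, 8, 18, 10, 27, 39, 25, 14, 28, 22, 35, 32, 3.

18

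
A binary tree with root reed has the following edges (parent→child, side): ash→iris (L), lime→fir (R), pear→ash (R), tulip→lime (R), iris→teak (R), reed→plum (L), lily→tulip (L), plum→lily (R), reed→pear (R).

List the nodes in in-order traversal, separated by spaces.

In-order visits the left subtree, then the node, then the right subtree.
At reed: go left to plum.
  At plum: no left child.
  Visit plum.
  At plum: go right to lily.
    At lily: go left to tulip.
      At tulip: no left child.
      Visit tulip.
      At tulip: go right to lime.
        At lime: no left child.
        Visit lime.
        At lime: go right to fir.
          fir is a leaf — visit fir.
    Visit lily.
    At lily: no right child.
Visit reed.
At reed: go right to pear.
  At pear: no left child.
  Visit pear.
  At pear: go right to ash.
    At ash: go left to iris.
      At iris: no left child.
      Visit iris.
      At iris: go right to teak.
        teak is a leaf — visit teak.
    Visit ash.
    At ash: no right child.

plum tulip lime fir lily reed pear iris teak ash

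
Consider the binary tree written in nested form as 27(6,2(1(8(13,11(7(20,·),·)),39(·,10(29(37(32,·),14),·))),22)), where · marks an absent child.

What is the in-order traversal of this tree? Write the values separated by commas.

6, 27, 13, 8, 20, 7, 11, 1, 39, 32, 37, 29, 14, 10, 2, 22

In-order visits the left subtree, then the node, then the right subtree.
At 27: go left to 6.
  6 is a leaf — visit 6.
Visit 27.
At 27: go right to 2.
  At 2: go left to 1.
    At 1: go left to 8.
      At 8: go left to 13.
        13 is a leaf — visit 13.
      Visit 8.
      At 8: go right to 11.
        At 11: go left to 7.
          At 7: go left to 20.
            20 is a leaf — visit 20.
          Visit 7.
          At 7: no right child.
        Visit 11.
        At 11: no right child.
    Visit 1.
    At 1: go right to 39.
      At 39: no left child.
      Visit 39.
      At 39: go right to 10.
        At 10: go left to 29.
          At 29: go left to 37.
            At 37: go left to 32.
              32 is a leaf — visit 32.
            Visit 37.
            At 37: no right child.
          Visit 29.
          At 29: go right to 14.
            14 is a leaf — visit 14.
        Visit 10.
        At 10: no right child.
  Visit 2.
  At 2: go right to 22.
    22 is a leaf — visit 22.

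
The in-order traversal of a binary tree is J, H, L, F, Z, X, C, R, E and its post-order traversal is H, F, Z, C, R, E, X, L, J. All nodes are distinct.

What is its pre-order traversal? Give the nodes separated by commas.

J, L, H, X, Z, F, E, R, C

The last element of post-order is the root; it splits in-order into left and right subtrees.
Root J: left subtree has 0 nodes { }, right has 8 {H, L, F, Z, X, C, R, E}.
  Root L: left subtree has 1 node {H}, right has 6 {F, Z, X, C, R, E}.
    Root X: left subtree has 2 nodes {F, Z}, right has 3 {C, R, E}.
      Root Z: left subtree has 1 node {F}, right has 0 { }.
      Root E: left subtree has 2 nodes {C, R}, right has 0 { }.
        Root R: left subtree has 1 node {C}, right has 0 { }.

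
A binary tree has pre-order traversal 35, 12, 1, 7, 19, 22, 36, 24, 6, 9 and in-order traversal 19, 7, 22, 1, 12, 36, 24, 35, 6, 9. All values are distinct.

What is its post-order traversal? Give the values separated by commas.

19, 22, 7, 1, 24, 36, 12, 9, 6, 35

The first element of pre-order is the root; it splits in-order into left and right subtrees.
Root 35: left subtree has 7 nodes {19, 7, 22, 1, 12, 36, 24}, right has 2 {6, 9}.
  Root 12: left subtree has 4 nodes {19, 7, 22, 1}, right has 2 {36, 24}.
    Root 1: left subtree has 3 nodes {19, 7, 22}, right has 0 { }.
      Root 7: left subtree has 1 node {19}, right has 1 {22}.
    Root 36: left subtree has 0 nodes { }, right has 1 {24}.
  Root 6: left subtree has 0 nodes { }, right has 1 {9}.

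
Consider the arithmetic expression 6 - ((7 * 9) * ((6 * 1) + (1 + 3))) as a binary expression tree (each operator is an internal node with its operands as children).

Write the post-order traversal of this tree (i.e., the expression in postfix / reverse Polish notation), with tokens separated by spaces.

6 7 9 * 6 1 * 1 3 + + * -

Post-order on an expression tree gives postfix notation: for each operator, emit left operand, right operand, then the operator.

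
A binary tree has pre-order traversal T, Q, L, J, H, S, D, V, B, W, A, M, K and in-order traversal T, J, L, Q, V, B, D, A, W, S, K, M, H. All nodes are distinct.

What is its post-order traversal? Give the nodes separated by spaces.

J L B V A W D K M S H Q T

The first element of pre-order is the root; it splits in-order into left and right subtrees.
Root T: left subtree has 0 nodes { }, right has 12 {J, L, Q, V, B, D, A, W, S, K, M, H}.
  Root Q: left subtree has 2 nodes {J, L}, right has 9 {V, B, D, A, W, S, K, M, H}.
    Root L: left subtree has 1 node {J}, right has 0 { }.
    Root H: left subtree has 8 nodes {V, B, D, A, W, S, K, M}, right has 0 { }.
      Root S: left subtree has 5 nodes {V, B, D, A, W}, right has 2 {K, M}.
        Root D: left subtree has 2 nodes {V, B}, right has 2 {A, W}.
          Root V: left subtree has 0 nodes { }, right has 1 {B}.
          Root W: left subtree has 1 node {A}, right has 0 { }.
        Root M: left subtree has 1 node {K}, right has 0 { }.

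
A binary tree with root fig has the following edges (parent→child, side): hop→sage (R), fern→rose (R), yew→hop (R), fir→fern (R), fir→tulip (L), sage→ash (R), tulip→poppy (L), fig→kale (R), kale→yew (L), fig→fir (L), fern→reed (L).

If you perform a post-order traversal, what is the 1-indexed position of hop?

Post-order visits the left subtree, then the right subtree, then the node.
At fig: go left to fir.
  At fir: go left to tulip.
    At tulip: go left to poppy.
      poppy is a leaf — visit poppy.
    At tulip: no right child.
    Visit tulip.
  At fir: go right to fern.
    At fern: go left to reed.
      reed is a leaf — visit reed.
    At fern: go right to rose.
      rose is a leaf — visit rose.
    Visit fern.
  Visit fir.
At fig: go right to kale.
  At kale: go left to yew.
    At yew: no left child.
    At yew: go right to hop.
      At hop: no left child.
      At hop: go right to sage.
        At sage: no left child.
        At sage: go right to ash.
          ash is a leaf — visit ash.
        Visit sage.
      Visit hop.
    Visit yew.
  At kale: no right child.
  Visit kale.
Visit fig.
Full post-order sequence: poppy, tulip, reed, rose, fern, fir, ash, sage, hop, yew, kale, fig.

9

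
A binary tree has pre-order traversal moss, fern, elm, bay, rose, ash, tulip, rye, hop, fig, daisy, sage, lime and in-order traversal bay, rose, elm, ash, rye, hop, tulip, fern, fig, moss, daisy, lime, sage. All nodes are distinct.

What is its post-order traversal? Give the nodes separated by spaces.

The first element of pre-order is the root; it splits in-order into left and right subtrees.
Root moss: left subtree has 9 nodes {bay, rose, elm, ash, rye, hop, tulip, fern, fig}, right has 3 {daisy, lime, sage}.
  Root fern: left subtree has 7 nodes {bay, rose, elm, ash, rye, hop, tulip}, right has 1 {fig}.
    Root elm: left subtree has 2 nodes {bay, rose}, right has 4 {ash, rye, hop, tulip}.
      Root bay: left subtree has 0 nodes { }, right has 1 {rose}.
      Root ash: left subtree has 0 nodes { }, right has 3 {rye, hop, tulip}.
        Root tulip: left subtree has 2 nodes {rye, hop}, right has 0 { }.
          Root rye: left subtree has 0 nodes { }, right has 1 {hop}.
  Root daisy: left subtree has 0 nodes { }, right has 2 {lime, sage}.
    Root sage: left subtree has 1 node {lime}, right has 0 { }.

rose bay hop rye tulip ash elm fig fern lime sage daisy moss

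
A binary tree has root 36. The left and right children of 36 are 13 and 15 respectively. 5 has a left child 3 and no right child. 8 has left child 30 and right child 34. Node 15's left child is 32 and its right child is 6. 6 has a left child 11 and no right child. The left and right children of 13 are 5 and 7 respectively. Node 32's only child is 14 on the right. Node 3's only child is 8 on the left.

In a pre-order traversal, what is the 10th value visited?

32

Pre-order visits the node, then its left subtree, then its right subtree.
Visit 36.
At 36: go left to 13.
  Visit 13.
  At 13: go left to 5.
    Visit 5.
    At 5: go left to 3.
      Visit 3.
      At 3: go left to 8.
        Visit 8.
        At 8: go left to 30.
          30 is a leaf — visit 30.
        At 8: go right to 34.
          34 is a leaf — visit 34.
      At 3: no right child.
    At 5: no right child.
  At 13: go right to 7.
    7 is a leaf — visit 7.
At 36: go right to 15.
  Visit 15.
  At 15: go left to 32.
    Visit 32.
    At 32: no left child.
    At 32: go right to 14.
      14 is a leaf — visit 14.
  At 15: go right to 6.
    Visit 6.
    At 6: go left to 11.
      11 is a leaf — visit 11.
    At 6: no right child.
Full pre-order sequence: 36, 13, 5, 3, 8, 30, 34, 7, 15, 32, 14, 6, 11.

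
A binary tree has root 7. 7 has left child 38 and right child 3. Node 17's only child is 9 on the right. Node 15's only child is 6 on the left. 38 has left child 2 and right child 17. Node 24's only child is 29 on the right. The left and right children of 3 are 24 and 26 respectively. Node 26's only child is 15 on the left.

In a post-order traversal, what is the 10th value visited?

3

Post-order visits the left subtree, then the right subtree, then the node.
At 7: go left to 38.
  At 38: go left to 2.
    2 is a leaf — visit 2.
  At 38: go right to 17.
    At 17: no left child.
    At 17: go right to 9.
      9 is a leaf — visit 9.
    Visit 17.
  Visit 38.
At 7: go right to 3.
  At 3: go left to 24.
    At 24: no left child.
    At 24: go right to 29.
      29 is a leaf — visit 29.
    Visit 24.
  At 3: go right to 26.
    At 26: go left to 15.
      At 15: go left to 6.
        6 is a leaf — visit 6.
      At 15: no right child.
      Visit 15.
    At 26: no right child.
    Visit 26.
  Visit 3.
Visit 7.
Full post-order sequence: 2, 9, 17, 38, 29, 24, 6, 15, 26, 3, 7.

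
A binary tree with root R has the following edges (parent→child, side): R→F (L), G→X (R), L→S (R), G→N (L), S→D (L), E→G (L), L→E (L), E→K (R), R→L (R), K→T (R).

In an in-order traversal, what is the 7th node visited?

In-order visits the left subtree, then the node, then the right subtree.
At R: go left to F.
  F is a leaf — visit F.
Visit R.
At R: go right to L.
  At L: go left to E.
    At E: go left to G.
      At G: go left to N.
        N is a leaf — visit N.
      Visit G.
      At G: go right to X.
        X is a leaf — visit X.
    Visit E.
    At E: go right to K.
      At K: no left child.
      Visit K.
      At K: go right to T.
        T is a leaf — visit T.
  Visit L.
  At L: go right to S.
    At S: go left to D.
      D is a leaf — visit D.
    Visit S.
    At S: no right child.
Full in-order sequence: F, R, N, G, X, E, K, T, L, D, S.

K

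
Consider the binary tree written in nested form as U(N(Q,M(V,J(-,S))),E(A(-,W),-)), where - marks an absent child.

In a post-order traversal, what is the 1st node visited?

Post-order visits the left subtree, then the right subtree, then the node.
At U: go left to N.
  At N: go left to Q.
    Q is a leaf — visit Q.
  At N: go right to M.
    At M: go left to V.
      V is a leaf — visit V.
    At M: go right to J.
      At J: no left child.
      At J: go right to S.
        S is a leaf — visit S.
      Visit J.
    Visit M.
  Visit N.
At U: go right to E.
  At E: go left to A.
    At A: no left child.
    At A: go right to W.
      W is a leaf — visit W.
    Visit A.
  At E: no right child.
  Visit E.
Visit U.
Full post-order sequence: Q, V, S, J, M, N, W, A, E, U.

Q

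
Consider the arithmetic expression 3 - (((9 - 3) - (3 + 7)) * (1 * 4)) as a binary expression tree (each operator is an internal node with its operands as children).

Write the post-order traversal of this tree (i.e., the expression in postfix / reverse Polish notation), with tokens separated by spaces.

3 9 3 - 3 7 + - 1 4 * * -

Post-order on an expression tree gives postfix notation: for each operator, emit left operand, right operand, then the operator.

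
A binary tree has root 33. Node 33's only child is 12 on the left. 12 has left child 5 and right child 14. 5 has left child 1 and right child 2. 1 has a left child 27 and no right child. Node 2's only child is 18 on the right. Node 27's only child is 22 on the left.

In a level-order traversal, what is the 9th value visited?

Level-order visits nodes level by level from the root, left to right within each level.
Level 0: 33
Level 1: 12
Level 2: 5, 14
Level 3: 1, 2
Level 4: 27, 18
Level 5: 22
Full level-order sequence: 33, 12, 5, 14, 1, 2, 27, 18, 22.

22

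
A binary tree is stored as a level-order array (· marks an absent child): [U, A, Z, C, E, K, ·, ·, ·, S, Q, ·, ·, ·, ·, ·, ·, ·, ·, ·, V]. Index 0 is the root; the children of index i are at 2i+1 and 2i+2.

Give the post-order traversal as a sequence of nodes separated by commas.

Post-order visits the left subtree, then the right subtree, then the node.
At U: go left to A.
  At A: go left to C.
    C is a leaf — visit C.
  At A: go right to E.
    At E: go left to S.
      At S: no left child.
      At S: go right to V.
        V is a leaf — visit V.
      Visit S.
    At E: go right to Q.
      Q is a leaf — visit Q.
    Visit E.
  Visit A.
At U: go right to Z.
  At Z: go left to K.
    K is a leaf — visit K.
  At Z: no right child.
  Visit Z.
Visit U.

C, V, S, Q, E, A, K, Z, U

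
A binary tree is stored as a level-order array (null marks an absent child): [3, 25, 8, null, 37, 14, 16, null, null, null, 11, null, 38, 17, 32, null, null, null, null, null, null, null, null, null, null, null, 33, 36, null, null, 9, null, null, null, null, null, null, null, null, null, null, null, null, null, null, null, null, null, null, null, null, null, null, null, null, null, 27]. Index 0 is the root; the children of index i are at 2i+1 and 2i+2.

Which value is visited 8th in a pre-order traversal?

Pre-order visits the node, then its left subtree, then its right subtree.
Visit 3.
At 3: go left to 25.
  Visit 25.
  At 25: no left child.
  At 25: go right to 37.
    Visit 37.
    At 37: no left child.
    At 37: go right to 11.
      11 is a leaf — visit 11.
At 3: go right to 8.
  Visit 8.
  At 8: go left to 14.
    Visit 14.
    At 14: no left child.
    At 14: go right to 38.
      Visit 38.
      At 38: no left child.
      At 38: go right to 33.
        33 is a leaf — visit 33.
  At 8: go right to 16.
    Visit 16.
    At 16: go left to 17.
      Visit 17.
      At 17: go left to 36.
        Visit 36.
        At 36: no left child.
        At 36: go right to 27.
          27 is a leaf — visit 27.
      At 17: no right child.
    At 16: go right to 32.
      Visit 32.
      At 32: no left child.
      At 32: go right to 9.
        9 is a leaf — visit 9.
Full pre-order sequence: 3, 25, 37, 11, 8, 14, 38, 33, 16, 17, 36, 27, 32, 9.

33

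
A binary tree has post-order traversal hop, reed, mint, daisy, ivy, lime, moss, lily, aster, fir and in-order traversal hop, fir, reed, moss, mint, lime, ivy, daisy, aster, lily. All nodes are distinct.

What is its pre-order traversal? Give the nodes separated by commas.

fir, hop, aster, moss, reed, lime, mint, ivy, daisy, lily

The last element of post-order is the root; it splits in-order into left and right subtrees.
Root fir: left subtree has 1 node {hop}, right has 8 {reed, moss, mint, lime, ivy, daisy, aster, lily}.
  Root aster: left subtree has 6 nodes {reed, moss, mint, lime, ivy, daisy}, right has 1 {lily}.
    Root moss: left subtree has 1 node {reed}, right has 4 {mint, lime, ivy, daisy}.
      Root lime: left subtree has 1 node {mint}, right has 2 {ivy, daisy}.
        Root ivy: left subtree has 0 nodes { }, right has 1 {daisy}.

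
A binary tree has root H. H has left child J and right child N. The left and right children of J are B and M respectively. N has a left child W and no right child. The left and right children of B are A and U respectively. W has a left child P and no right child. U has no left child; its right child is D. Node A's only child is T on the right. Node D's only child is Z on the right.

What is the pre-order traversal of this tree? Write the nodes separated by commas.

Pre-order visits the node, then its left subtree, then its right subtree.
Visit H.
At H: go left to J.
  Visit J.
  At J: go left to B.
    Visit B.
    At B: go left to A.
      Visit A.
      At A: no left child.
      At A: go right to T.
        T is a leaf — visit T.
    At B: go right to U.
      Visit U.
      At U: no left child.
      At U: go right to D.
        Visit D.
        At D: no left child.
        At D: go right to Z.
          Z is a leaf — visit Z.
  At J: go right to M.
    M is a leaf — visit M.
At H: go right to N.
  Visit N.
  At N: go left to W.
    Visit W.
    At W: go left to P.
      P is a leaf — visit P.
    At W: no right child.
  At N: no right child.

H, J, B, A, T, U, D, Z, M, N, W, P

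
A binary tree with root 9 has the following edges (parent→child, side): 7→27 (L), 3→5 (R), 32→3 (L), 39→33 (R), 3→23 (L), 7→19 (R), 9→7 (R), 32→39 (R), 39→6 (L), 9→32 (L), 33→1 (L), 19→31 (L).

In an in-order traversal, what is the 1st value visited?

In-order visits the left subtree, then the node, then the right subtree.
At 9: go left to 32.
  At 32: go left to 3.
    At 3: go left to 23.
      23 is a leaf — visit 23.
    Visit 3.
    At 3: go right to 5.
      5 is a leaf — visit 5.
  Visit 32.
  At 32: go right to 39.
    At 39: go left to 6.
      6 is a leaf — visit 6.
    Visit 39.
    At 39: go right to 33.
      At 33: go left to 1.
        1 is a leaf — visit 1.
      Visit 33.
      At 33: no right child.
Visit 9.
At 9: go right to 7.
  At 7: go left to 27.
    27 is a leaf — visit 27.
  Visit 7.
  At 7: go right to 19.
    At 19: go left to 31.
      31 is a leaf — visit 31.
    Visit 19.
    At 19: no right child.
Full in-order sequence: 23, 3, 5, 32, 6, 39, 1, 33, 9, 27, 7, 31, 19.

23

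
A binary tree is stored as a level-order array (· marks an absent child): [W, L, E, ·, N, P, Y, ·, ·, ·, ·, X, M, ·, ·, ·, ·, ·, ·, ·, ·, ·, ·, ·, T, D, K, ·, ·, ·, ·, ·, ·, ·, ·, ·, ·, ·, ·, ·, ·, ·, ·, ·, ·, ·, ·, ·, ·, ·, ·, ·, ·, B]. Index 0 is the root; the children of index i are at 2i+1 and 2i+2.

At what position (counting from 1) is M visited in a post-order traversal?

8

Post-order visits the left subtree, then the right subtree, then the node.
At W: go left to L.
  At L: no left child.
  At L: go right to N.
    N is a leaf — visit N.
  Visit L.
At W: go right to E.
  At E: go left to P.
    At P: go left to X.
      At X: no left child.
      At X: go right to T.
        T is a leaf — visit T.
      Visit X.
    At P: go right to M.
      At M: go left to D.
        D is a leaf — visit D.
      At M: go right to K.
        At K: go left to B.
          B is a leaf — visit B.
        At K: no right child.
        Visit K.
      Visit M.
    Visit P.
  At E: go right to Y.
    Y is a leaf — visit Y.
  Visit E.
Visit W.
Full post-order sequence: N, L, T, X, D, B, K, M, P, Y, E, W.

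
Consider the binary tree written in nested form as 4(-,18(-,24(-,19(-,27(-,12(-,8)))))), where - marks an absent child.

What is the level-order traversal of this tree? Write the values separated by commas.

Level-order visits nodes level by level from the root, left to right within each level.
Level 0: 4
Level 1: 18
Level 2: 24
Level 3: 19
Level 4: 27
Level 5: 12
Level 6: 8

4, 18, 24, 19, 27, 12, 8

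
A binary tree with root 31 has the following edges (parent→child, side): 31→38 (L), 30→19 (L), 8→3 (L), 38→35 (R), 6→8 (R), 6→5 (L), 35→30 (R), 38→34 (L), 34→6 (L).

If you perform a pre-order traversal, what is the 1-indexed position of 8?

Pre-order visits the node, then its left subtree, then its right subtree.
Visit 31.
At 31: go left to 38.
  Visit 38.
  At 38: go left to 34.
    Visit 34.
    At 34: go left to 6.
      Visit 6.
      At 6: go left to 5.
        5 is a leaf — visit 5.
      At 6: go right to 8.
        Visit 8.
        At 8: go left to 3.
          3 is a leaf — visit 3.
        At 8: no right child.
    At 34: no right child.
  At 38: go right to 35.
    Visit 35.
    At 35: no left child.
    At 35: go right to 30.
      Visit 30.
      At 30: go left to 19.
        19 is a leaf — visit 19.
      At 30: no right child.
At 31: no right child.
Full pre-order sequence: 31, 38, 34, 6, 5, 8, 3, 35, 30, 19.

6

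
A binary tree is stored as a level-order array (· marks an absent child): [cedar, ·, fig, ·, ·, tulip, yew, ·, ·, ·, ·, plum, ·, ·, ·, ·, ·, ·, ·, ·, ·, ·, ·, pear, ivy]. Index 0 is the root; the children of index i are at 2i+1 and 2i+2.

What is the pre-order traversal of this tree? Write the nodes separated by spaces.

Pre-order visits the node, then its left subtree, then its right subtree.
Visit cedar.
At cedar: no left child.
At cedar: go right to fig.
  Visit fig.
  At fig: go left to tulip.
    Visit tulip.
    At tulip: go left to plum.
      Visit plum.
      At plum: go left to pear.
        pear is a leaf — visit pear.
      At plum: go right to ivy.
        ivy is a leaf — visit ivy.
    At tulip: no right child.
  At fig: go right to yew.
    yew is a leaf — visit yew.

cedar fig tulip plum pear ivy yew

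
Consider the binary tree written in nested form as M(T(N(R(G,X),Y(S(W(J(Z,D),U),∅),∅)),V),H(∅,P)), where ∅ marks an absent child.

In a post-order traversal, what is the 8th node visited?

W

Post-order visits the left subtree, then the right subtree, then the node.
At M: go left to T.
  At T: go left to N.
    At N: go left to R.
      At R: go left to G.
        G is a leaf — visit G.
      At R: go right to X.
        X is a leaf — visit X.
      Visit R.
    At N: go right to Y.
      At Y: go left to S.
        At S: go left to W.
          At W: go left to J.
            At J: go left to Z.
              Z is a leaf — visit Z.
            At J: go right to D.
              D is a leaf — visit D.
            Visit J.
          At W: go right to U.
            U is a leaf — visit U.
          Visit W.
        At S: no right child.
        Visit S.
      At Y: no right child.
      Visit Y.
    Visit N.
  At T: go right to V.
    V is a leaf — visit V.
  Visit T.
At M: go right to H.
  At H: no left child.
  At H: go right to P.
    P is a leaf — visit P.
  Visit H.
Visit M.
Full post-order sequence: G, X, R, Z, D, J, U, W, S, Y, N, V, T, P, H, M.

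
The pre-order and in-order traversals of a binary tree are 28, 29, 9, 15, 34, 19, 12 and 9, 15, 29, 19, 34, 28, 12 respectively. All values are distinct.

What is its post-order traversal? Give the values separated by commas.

The first element of pre-order is the root; it splits in-order into left and right subtrees.
Root 28: left subtree has 5 nodes {9, 15, 29, 19, 34}, right has 1 {12}.
  Root 29: left subtree has 2 nodes {9, 15}, right has 2 {19, 34}.
    Root 9: left subtree has 0 nodes { }, right has 1 {15}.
    Root 34: left subtree has 1 node {19}, right has 0 { }.

15, 9, 19, 34, 29, 12, 28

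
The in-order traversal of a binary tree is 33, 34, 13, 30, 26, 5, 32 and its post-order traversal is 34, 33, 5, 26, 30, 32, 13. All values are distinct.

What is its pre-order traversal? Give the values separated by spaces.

The last element of post-order is the root; it splits in-order into left and right subtrees.
Root 13: left subtree has 2 nodes {33, 34}, right has 4 {30, 26, 5, 32}.
  Root 33: left subtree has 0 nodes { }, right has 1 {34}.
  Root 32: left subtree has 3 nodes {30, 26, 5}, right has 0 { }.
    Root 30: left subtree has 0 nodes { }, right has 2 {26, 5}.
      Root 26: left subtree has 0 nodes { }, right has 1 {5}.

13 33 34 32 30 26 5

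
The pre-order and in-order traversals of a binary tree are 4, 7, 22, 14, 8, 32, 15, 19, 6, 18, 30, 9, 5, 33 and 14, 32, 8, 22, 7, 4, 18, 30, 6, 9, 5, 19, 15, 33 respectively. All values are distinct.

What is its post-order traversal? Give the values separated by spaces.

The first element of pre-order is the root; it splits in-order into left and right subtrees.
Root 4: left subtree has 5 nodes {14, 32, 8, 22, 7}, right has 8 {18, 30, 6, 9, 5, 19, 15, 33}.
  Root 7: left subtree has 4 nodes {14, 32, 8, 22}, right has 0 { }.
    Root 22: left subtree has 3 nodes {14, 32, 8}, right has 0 { }.
      Root 14: left subtree has 0 nodes { }, right has 2 {32, 8}.
        Root 8: left subtree has 1 node {32}, right has 0 { }.
  Root 15: left subtree has 6 nodes {18, 30, 6, 9, 5, 19}, right has 1 {33}.
    Root 19: left subtree has 5 nodes {18, 30, 6, 9, 5}, right has 0 { }.
      Root 6: left subtree has 2 nodes {18, 30}, right has 2 {9, 5}.
        Root 18: left subtree has 0 nodes { }, right has 1 {30}.
        Root 9: left subtree has 0 nodes { }, right has 1 {5}.

32 8 14 22 7 30 18 5 9 6 19 33 15 4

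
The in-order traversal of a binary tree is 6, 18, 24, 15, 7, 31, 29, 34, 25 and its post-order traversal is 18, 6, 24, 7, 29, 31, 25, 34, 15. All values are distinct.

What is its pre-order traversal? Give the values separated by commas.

15, 24, 6, 18, 34, 31, 7, 29, 25

The last element of post-order is the root; it splits in-order into left and right subtrees.
Root 15: left subtree has 3 nodes {6, 18, 24}, right has 5 {7, 31, 29, 34, 25}.
  Root 24: left subtree has 2 nodes {6, 18}, right has 0 { }.
    Root 6: left subtree has 0 nodes { }, right has 1 {18}.
  Root 34: left subtree has 3 nodes {7, 31, 29}, right has 1 {25}.
    Root 31: left subtree has 1 node {7}, right has 1 {29}.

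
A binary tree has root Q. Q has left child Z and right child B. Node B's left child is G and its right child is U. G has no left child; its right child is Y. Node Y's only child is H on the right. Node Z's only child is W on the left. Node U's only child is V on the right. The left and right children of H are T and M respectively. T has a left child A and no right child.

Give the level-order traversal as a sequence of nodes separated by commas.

Q, Z, B, W, G, U, Y, V, H, T, M, A

Level-order visits nodes level by level from the root, left to right within each level.
Level 0: Q
Level 1: Z, B
Level 2: W, G, U
Level 3: Y, V
Level 4: H
Level 5: T, M
Level 6: A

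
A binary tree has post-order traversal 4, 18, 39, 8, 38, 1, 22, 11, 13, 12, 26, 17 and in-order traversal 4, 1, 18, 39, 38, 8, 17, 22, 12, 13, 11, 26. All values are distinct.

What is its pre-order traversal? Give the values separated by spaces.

17 1 4 38 39 18 8 26 12 22 13 11

The last element of post-order is the root; it splits in-order into left and right subtrees.
Root 17: left subtree has 6 nodes {4, 1, 18, 39, 38, 8}, right has 5 {22, 12, 13, 11, 26}.
  Root 1: left subtree has 1 node {4}, right has 4 {18, 39, 38, 8}.
    Root 38: left subtree has 2 nodes {18, 39}, right has 1 {8}.
      Root 39: left subtree has 1 node {18}, right has 0 { }.
  Root 26: left subtree has 4 nodes {22, 12, 13, 11}, right has 0 { }.
    Root 12: left subtree has 1 node {22}, right has 2 {13, 11}.
      Root 13: left subtree has 0 nodes { }, right has 1 {11}.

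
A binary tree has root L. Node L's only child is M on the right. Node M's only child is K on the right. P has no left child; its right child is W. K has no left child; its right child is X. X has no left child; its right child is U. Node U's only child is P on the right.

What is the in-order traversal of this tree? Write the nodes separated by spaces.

L M K X U P W

In-order visits the left subtree, then the node, then the right subtree.
At L: no left child.
Visit L.
At L: go right to M.
  At M: no left child.
  Visit M.
  At M: go right to K.
    At K: no left child.
    Visit K.
    At K: go right to X.
      At X: no left child.
      Visit X.
      At X: go right to U.
        At U: no left child.
        Visit U.
        At U: go right to P.
          At P: no left child.
          Visit P.
          At P: go right to W.
            W is a leaf — visit W.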